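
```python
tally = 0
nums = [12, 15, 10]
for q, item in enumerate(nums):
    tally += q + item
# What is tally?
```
Trace:
  tally=0
  tally=12, q=0, item=12
  tally=28, q=1, item=15
  tally=40, q=2, item=10

Final answer: 40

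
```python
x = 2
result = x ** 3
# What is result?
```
Trace:
  x=2
  x=2, result=8

Final answer: 8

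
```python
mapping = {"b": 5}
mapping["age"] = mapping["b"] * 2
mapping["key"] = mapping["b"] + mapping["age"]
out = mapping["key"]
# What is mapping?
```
Trace:
  mapping={'b': 5}
  mapping={'b': 5, 'age': 10}
  mapping={'b': 5, 'age': 10, 'key': 15}
  mapping={'b': 5, 'age': 10, 'key': 15}, out=15

Final answer: {'b': 5, 'age': 10, 'key': 15}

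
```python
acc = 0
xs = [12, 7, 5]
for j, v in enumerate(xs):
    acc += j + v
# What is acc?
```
Trace:
  acc=0
  acc=12, j=0, v=12
  acc=20, j=1, v=7
  acc=27, j=2, v=5

Final answer: 27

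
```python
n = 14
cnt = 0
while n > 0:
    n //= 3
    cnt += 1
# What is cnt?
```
Trace:
  n=14
  n=14, cnt=0
  n=4, cnt=1
  n=1, cnt=2
  n=0, cnt=3

Final answer: 3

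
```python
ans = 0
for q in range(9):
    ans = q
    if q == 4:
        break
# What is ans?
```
Trace:
  ans=0
  ans=0, q=0
  ans=1, q=1
  ans=2, q=2
  ans=3, q=3
  ans=4, q=4

Final answer: 4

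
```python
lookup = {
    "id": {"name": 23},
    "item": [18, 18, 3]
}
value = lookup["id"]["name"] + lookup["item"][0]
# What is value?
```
Trace:
  lookup={'id': {'name': 23}, 'item': [18, 18, 3]}
  lookup={'id': {'name': 23}, 'item': [18, 18, 3]}, value=41

Final answer: 41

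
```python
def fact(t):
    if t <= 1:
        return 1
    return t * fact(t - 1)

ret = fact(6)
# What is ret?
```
Call trace:
fact(t=6)
  fact(t=5)
    fact(t=4)
      fact(t=3)
        fact(t=2)
          fact(t=1)
          -> return 1
        -> return 2
      -> return 6
    -> return 24
  -> return 120
-> return 720

Final answer: 720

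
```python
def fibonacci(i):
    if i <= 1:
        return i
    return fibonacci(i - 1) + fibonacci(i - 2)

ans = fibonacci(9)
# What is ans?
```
Call trace (a repeated sub-call is expanded the first time; later identical calls just restate its return value):
fibonacci(i=9)
  fibonacci(i=8)
    fibonacci(i=7)
      fibonacci(i=6)
        fibonacci(i=5)
          fibonacci(i=4)
            fibonacci(i=3)
              fibonacci(i=2)
                fibonacci(i=1)
                -> return 1
                fibonacci(i=0)
                -> return 0
              -> return 1
              fibonacci(i=1)
              -> return 1
            -> return 2
            fibonacci(i=2) -> return 1  (same call as traced above)
          -> return 3
          fibonacci(i=3) -> return 2  (same call as traced above)
        -> return 5
        fibonacci(i=4) -> return 3  (same call as traced above)
      -> return 8
      fibonacci(i=5) -> return 5  (same call as traced above)
    -> return 13
    fibonacci(i=6) -> return 8  (same call as traced above)
  -> return 21
  fibonacci(i=7) -> return 13  (same call as traced above)
-> return 34

Final answer: 34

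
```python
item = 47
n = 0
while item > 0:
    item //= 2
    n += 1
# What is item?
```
Trace:
  item=47
  item=47, n=0
  item=23, n=1
  item=11, n=2
  item=5, n=3
  item=2, n=4
  item=1, n=5
  item=0, n=6

Final answer: 0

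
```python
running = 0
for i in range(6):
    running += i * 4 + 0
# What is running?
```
Trace:
  running=0
  running=0, i=0
  running=4, i=1
  running=12, i=2
  running=24, i=3
  running=40, i=4
  running=60, i=5

Final answer: 60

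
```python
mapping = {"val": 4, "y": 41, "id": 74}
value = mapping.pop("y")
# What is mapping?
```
Trace:
  mapping={'val': 4, 'y': 41, 'id': 74}
  mapping={'val': 4, 'id': 74}, value=41

Final answer: {'val': 4, 'id': 74}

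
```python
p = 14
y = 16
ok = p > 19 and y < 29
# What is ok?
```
Trace:
  p=14
  p=14, y=16
  p=14, y=16, ok=False

Final answer: False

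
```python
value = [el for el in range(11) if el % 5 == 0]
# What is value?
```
Trace:
  el=0
  el=1
  el=2
  el=3
  el=4
  el=5
  el=6
  el=7
  el=8
  el=9
  el=10
  value=[0, 5, 10]

Final answer: [0, 5, 10]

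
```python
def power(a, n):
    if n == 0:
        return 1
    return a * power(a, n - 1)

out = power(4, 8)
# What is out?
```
Call trace:
power(a=4, n=8)
  power(a=4, n=7)
    power(a=4, n=6)
      power(a=4, n=5)
        power(a=4, n=4)
          power(a=4, n=3)
            power(a=4, n=2)
              power(a=4, n=1)
                power(a=4, n=0)
                -> return 1
              -> return 4
            -> return 16
          -> return 64
        -> return 256
      -> return 1024
    -> return 4096
  -> return 16384
-> return 65536

Final answer: 65536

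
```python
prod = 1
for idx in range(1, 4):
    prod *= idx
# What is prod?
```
Trace:
  prod=1
  prod=1, idx=1
  prod=2, idx=2
  prod=6, idx=3

Final answer: 6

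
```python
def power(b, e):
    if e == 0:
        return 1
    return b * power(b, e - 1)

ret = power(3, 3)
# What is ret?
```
Call trace:
power(b=3, e=3)
  power(b=3, e=2)
    power(b=3, e=1)
      power(b=3, e=0)
      -> return 1
    -> return 3
  -> return 9
-> return 27

Final answer: 27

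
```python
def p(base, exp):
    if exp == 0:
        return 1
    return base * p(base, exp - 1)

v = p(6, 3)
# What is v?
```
Call trace:
p(base=6, exp=3)
  p(base=6, exp=2)
    p(base=6, exp=1)
      p(base=6, exp=0)
      -> return 1
    -> return 6
  -> return 36
-> return 216

Final answer: 216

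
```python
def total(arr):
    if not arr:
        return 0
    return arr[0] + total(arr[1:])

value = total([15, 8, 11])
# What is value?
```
Call trace:
total(arr=[15, 8, 11])
  total(arr=[8, 11])
    total(arr=[11])
      total(arr=[])
      -> return 0
    -> return 11
  -> return 19
-> return 34

Final answer: 34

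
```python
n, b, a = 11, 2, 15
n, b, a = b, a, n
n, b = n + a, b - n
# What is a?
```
Trace:
  n=11, b=2, a=15
  n=2, b=15, a=11
  n=13, b=13, a=11

Final answer: 11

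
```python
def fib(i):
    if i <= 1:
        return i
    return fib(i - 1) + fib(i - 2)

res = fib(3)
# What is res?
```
Call trace:
fib(i=3)
  fib(i=2)
    fib(i=1)
    -> return 1
    fib(i=0)
    -> return 0
  -> return 1
  fib(i=1)
  -> return 1
-> return 2

Final answer: 2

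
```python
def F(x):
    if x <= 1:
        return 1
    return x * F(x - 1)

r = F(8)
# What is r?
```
Call trace:
F(x=8)
  F(x=7)
    F(x=6)
      F(x=5)
        F(x=4)
          F(x=3)
            F(x=2)
              F(x=1)
              -> return 1
            -> return 2
          -> return 6
        -> return 24
      -> return 120
    -> return 720
  -> return 5040
-> return 40320

Final answer: 40320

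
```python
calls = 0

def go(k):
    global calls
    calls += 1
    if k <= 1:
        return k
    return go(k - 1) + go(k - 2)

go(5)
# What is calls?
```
Call trace (a repeated sub-call is expanded the first time; later identical calls just restate its return value):
go(k=5)
  go(k=4)
    go(k=3)
      go(k=2)
        go(k=1)
        -> return 1
        go(k=0)
        -> return 0
      -> return 1
      go(k=1)
      -> return 1
    -> return 2
    go(k=2) -> return 1  (same call as traced above)
  -> return 3
  go(k=3) -> return 2  (same call as traced above)
-> return 5

calls is incremented once per call, so count the calls in each subtree. Let C(k) = number of calls made by go(k).
C(0) = C(1) = 1 (base case, no recursion); C(k) = 1 + C(k - 1) + C(k - 2) otherwise.
C(2) = 1 + C(1) + C(0) = 1 + 1 + 1 = 3
C(3) = 1 + C(2) + C(1) = 1 + 3 + 1 = 5
C(4) = 1 + C(3) + C(2) = 1 + 5 + 3 = 9
C(5) = 1 + C(4) + C(3) = 1 + 9 + 5 = 15
calls = C(5) = 15

Final answer: 15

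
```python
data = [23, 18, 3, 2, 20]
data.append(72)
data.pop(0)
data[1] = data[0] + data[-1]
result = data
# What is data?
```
Trace:
  data=[23, 18, 3, 2, 20]
  data=[23, 18, 3, 2, 20, 72]
  data=[18, 3, 2, 20, 72]
  data=[18, 90, 2, 20, 72]
  data=[18, 90, 2, 20, 72], result=[18, 90, 2, 20, 72]

Final answer: [18, 90, 2, 20, 72]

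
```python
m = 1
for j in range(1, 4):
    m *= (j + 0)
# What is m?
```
Trace:
  m=1
  m=1, j=1
  m=2, j=2
  m=6, j=3

Final answer: 6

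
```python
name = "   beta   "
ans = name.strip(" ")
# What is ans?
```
Trace:
  name='   beta   '
  name='   beta   ', ans='beta'

Final answer: 'beta'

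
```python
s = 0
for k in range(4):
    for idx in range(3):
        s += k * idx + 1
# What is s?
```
Trace:
  s=0
  s=1, k=0, idx=0
  s=2, k=0, idx=1
  s=3, k=0, idx=2
  s=4, k=1, idx=0
  s=6, k=1, idx=1
  s=9, k=1, idx=2
  s=10, k=2, idx=0
  s=13, k=2, idx=1
  s=18, k=2, idx=2
  s=19, k=3, idx=0
  s=23, k=3, idx=1
  s=30, k=3, idx=2

Final answer: 30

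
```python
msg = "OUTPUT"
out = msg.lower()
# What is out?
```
Trace:
  msg='OUTPUT'
  msg='OUTPUT', out='output'

Final answer: 'output'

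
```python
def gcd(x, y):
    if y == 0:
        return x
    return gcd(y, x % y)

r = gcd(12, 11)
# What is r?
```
Call trace:
gcd(x=12, y=11)
  gcd(x=11, y=1)
    gcd(x=1, y=0)
    -> return 1
  -> return 1
-> return 1

Final answer: 1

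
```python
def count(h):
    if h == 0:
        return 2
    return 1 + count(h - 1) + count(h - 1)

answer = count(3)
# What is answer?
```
Call trace (a repeated sub-call is expanded the first time; later identical calls just restate its return value):
count(h=3)
  count(h=2)
    count(h=1)
      count(h=0)
      -> return 2
      count(h=0)
      -> return 2
    -> return 5
    count(h=1) -> return 5  (same call as traced above)
  -> return 11
  count(h=2) -> return 11  (same call as traced above)
-> return 23

Final answer: 23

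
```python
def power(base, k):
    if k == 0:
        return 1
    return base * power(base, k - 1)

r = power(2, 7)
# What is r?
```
Call trace:
power(base=2, k=7)
  power(base=2, k=6)
    power(base=2, k=5)
      power(base=2, k=4)
        power(base=2, k=3)
          power(base=2, k=2)
            power(base=2, k=1)
              power(base=2, k=0)
              -> return 1
            -> return 2
          -> return 4
        -> return 8
      -> return 16
    -> return 32
  -> return 64
-> return 128

Final answer: 128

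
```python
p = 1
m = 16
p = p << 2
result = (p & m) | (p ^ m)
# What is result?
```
Trace:
  p=1
  p=1, m=16
  p=4, m=16
  p=4, m=16, result=20

Final answer: 20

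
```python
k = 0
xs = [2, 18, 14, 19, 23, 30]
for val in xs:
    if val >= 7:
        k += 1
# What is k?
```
Trace:
  k=0
  k=0, val=2
  k=1, val=18
  k=2, val=14
  k=3, val=19
  k=4, val=23
  k=5, val=30

Final answer: 5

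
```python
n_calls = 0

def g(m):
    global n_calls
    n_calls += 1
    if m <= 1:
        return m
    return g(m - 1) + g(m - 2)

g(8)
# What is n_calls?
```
Call trace (a repeated sub-call is expanded the first time; later identical calls just restate its return value):
g(m=8)
  g(m=7)
    g(m=6)
      g(m=5)
        g(m=4)
          g(m=3)
            g(m=2)
              g(m=1)
              -> return 1
              g(m=0)
              -> return 0
            -> return 1
            g(m=1)
            -> return 1
          -> return 2
          g(m=2) -> return 1  (same call as traced above)
        -> return 3
        g(m=3) -> return 2  (same call as traced above)
      -> return 5
      g(m=4) -> return 3  (same call as traced above)
    -> return 8
    g(m=5) -> return 5  (same call as traced above)
  -> return 13
  g(m=6) -> return 8  (same call as traced above)
-> return 21

n_calls is incremented once per call, so count the calls in each subtree. Let C(m) = number of calls made by g(m).
C(0) = C(1) = 1 (base case, no recursion); C(m) = 1 + C(m - 1) + C(m - 2) otherwise.
C(2) = 1 + C(1) + C(0) = 1 + 1 + 1 = 3
C(3) = 1 + C(2) + C(1) = 1 + 3 + 1 = 5
C(4) = 1 + C(3) + C(2) = 1 + 5 + 3 = 9
C(5) = 1 + C(4) + C(3) = 1 + 9 + 5 = 15
C(6) = 1 + C(5) + C(4) = 1 + 15 + 9 = 25
C(7) = 1 + C(6) + C(5) = 1 + 25 + 15 = 41
C(8) = 1 + C(7) + C(6) = 1 + 41 + 25 = 67
n_calls = C(8) = 67

Final answer: 67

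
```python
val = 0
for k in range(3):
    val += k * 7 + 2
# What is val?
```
Trace:
  val=0
  val=2, k=0
  val=11, k=1
  val=27, k=2

Final answer: 27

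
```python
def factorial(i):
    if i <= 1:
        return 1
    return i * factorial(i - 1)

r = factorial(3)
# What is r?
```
Call trace:
factorial(i=3)
  factorial(i=2)
    factorial(i=1)
    -> return 1
  -> return 2
-> return 6

Final answer: 6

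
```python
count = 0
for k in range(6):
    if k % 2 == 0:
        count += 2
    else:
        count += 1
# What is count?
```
Trace:
  count=0
  count=2, k=0
  count=3, k=1
  count=5, k=2
  count=6, k=3
  count=8, k=4
  count=9, k=5

Final answer: 9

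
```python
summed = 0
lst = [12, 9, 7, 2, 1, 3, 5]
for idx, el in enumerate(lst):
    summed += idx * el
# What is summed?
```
Trace:
  summed=0
  summed=0, idx=0, el=12
  summed=9, idx=1, el=9
  summed=23, idx=2, el=7
  summed=29, idx=3, el=2
  summed=33, idx=4, el=1
  summed=48, idx=5, el=3
  summed=78, idx=6, el=5

Final answer: 78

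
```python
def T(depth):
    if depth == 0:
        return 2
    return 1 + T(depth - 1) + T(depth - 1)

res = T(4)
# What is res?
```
Call trace (a repeated sub-call is expanded the first time; later identical calls just restate its return value):
T(depth=4)
  T(depth=3)
    T(depth=2)
      T(depth=1)
        T(depth=0)
        -> return 2
        T(depth=0)
        -> return 2
      -> return 5
      T(depth=1) -> return 5  (same call as traced above)
    -> return 11
    T(depth=2) -> return 11  (same call as traced above)
  -> return 23
  T(depth=3) -> return 23  (same call as traced above)
-> return 47

Final answer: 47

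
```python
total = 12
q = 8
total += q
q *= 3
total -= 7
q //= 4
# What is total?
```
Trace:
  total=12
  total=12, q=8
  total=20, q=8
  total=20, q=24
  total=13, q=24
  total=13, q=6

Final answer: 13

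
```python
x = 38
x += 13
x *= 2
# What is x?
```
Trace:
  x=38
  x=51
  x=102

Final answer: 102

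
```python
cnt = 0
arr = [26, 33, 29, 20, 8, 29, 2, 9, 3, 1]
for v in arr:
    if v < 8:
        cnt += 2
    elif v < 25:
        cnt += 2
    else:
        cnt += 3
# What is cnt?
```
Trace:
  cnt=0
  cnt=3, v=26
  cnt=6, v=33
  cnt=9, v=29
  cnt=11, v=20
  cnt=13, v=8
  cnt=16, v=29
  cnt=18, v=2
  cnt=20, v=9
  cnt=22, v=3
  cnt=24, v=1

Final answer: 24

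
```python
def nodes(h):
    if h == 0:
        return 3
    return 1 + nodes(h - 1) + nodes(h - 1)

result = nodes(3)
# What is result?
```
Call trace (a repeated sub-call is expanded the first time; later identical calls just restate its return value):
nodes(h=3)
  nodes(h=2)
    nodes(h=1)
      nodes(h=0)
      -> return 3
      nodes(h=0)
      -> return 3
    -> return 7
    nodes(h=1) -> return 7  (same call as traced above)
  -> return 15
  nodes(h=2) -> return 15  (same call as traced above)
-> return 31

Final answer: 31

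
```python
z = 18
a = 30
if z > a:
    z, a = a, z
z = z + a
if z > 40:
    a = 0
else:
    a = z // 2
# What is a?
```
Trace:
  z=18
  z=18, a=30
  z=18, a=30
  z=48, a=30
  z=48, a=0

Final answer: 0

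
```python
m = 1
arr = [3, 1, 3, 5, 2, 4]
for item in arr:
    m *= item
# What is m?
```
Trace:
  m=1
  m=3, item=3
  m=3, item=1
  m=9, item=3
  m=45, item=5
  m=90, item=2
  m=360, item=4

Final answer: 360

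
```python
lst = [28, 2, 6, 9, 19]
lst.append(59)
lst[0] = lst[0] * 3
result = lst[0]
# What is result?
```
Trace:
  lst=[28, 2, 6, 9, 19]
  lst=[28, 2, 6, 9, 19, 59]
  lst=[84, 2, 6, 9, 19, 59]
  lst=[84, 2, 6, 9, 19, 59], result=84

Final answer: 84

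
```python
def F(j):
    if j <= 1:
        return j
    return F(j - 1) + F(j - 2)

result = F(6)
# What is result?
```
Call trace (a repeated sub-call is expanded the first time; later identical calls just restate its return value):
F(j=6)
  F(j=5)
    F(j=4)
      F(j=3)
        F(j=2)
          F(j=1)
          -> return 1
          F(j=0)
          -> return 0
        -> return 1
        F(j=1)
        -> return 1
      -> return 2
      F(j=2) -> return 1  (same call as traced above)
    -> return 3
    F(j=3) -> return 2  (same call as traced above)
  -> return 5
  F(j=4) -> return 3  (same call as traced above)
-> return 8

Final answer: 8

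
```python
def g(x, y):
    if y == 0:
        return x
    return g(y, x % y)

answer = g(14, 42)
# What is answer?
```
Call trace:
g(x=14, y=42)
  g(x=42, y=14)
    g(x=14, y=0)
    -> return 14
  -> return 14
-> return 14

Final answer: 14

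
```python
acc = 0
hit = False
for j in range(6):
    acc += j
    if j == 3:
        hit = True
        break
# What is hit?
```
Trace:
  acc=0
  acc=0, hit=False
  acc=0, hit=False, j=0
  acc=1, hit=False, j=1
  acc=3, hit=False, j=2
  acc=6, hit=True, j=3

Final answer: True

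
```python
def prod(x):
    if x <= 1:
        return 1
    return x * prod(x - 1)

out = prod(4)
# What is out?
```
Call trace:
prod(x=4)
  prod(x=3)
    prod(x=2)
      prod(x=1)
      -> return 1
    -> return 2
  -> return 6
-> return 24

Final answer: 24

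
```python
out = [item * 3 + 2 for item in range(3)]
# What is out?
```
Trace:
  item=0
  item=1
  item=2
  out=[2, 5, 8]

Final answer: [2, 5, 8]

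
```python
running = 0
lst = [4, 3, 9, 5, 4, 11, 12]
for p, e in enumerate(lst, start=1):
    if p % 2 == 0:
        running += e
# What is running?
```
Trace:
  running=0
  running=0, p=1, e=4
  running=3, p=2, e=3
  running=3, p=3, e=9
  running=8, p=4, e=5
  running=8, p=5, e=4
  running=19, p=6, e=11
  running=19, p=7, e=12

Final answer: 19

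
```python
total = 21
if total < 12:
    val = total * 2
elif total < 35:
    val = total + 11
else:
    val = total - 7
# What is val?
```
Trace:
  total=21
  total=21, val=32

Final answer: 32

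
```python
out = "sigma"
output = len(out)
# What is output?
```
Trace:
  out='sigma'
  out='sigma', output=5

Final answer: 5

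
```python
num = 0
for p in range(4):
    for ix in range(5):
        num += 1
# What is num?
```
Trace:
  num=0
  num=1, p=0, ix=0
  num=2, p=0, ix=1
  num=3, p=0, ix=2
  num=4, p=0, ix=3
  num=5, p=0, ix=4
  num=6, p=1, ix=0
  num=7, p=1, ix=1
  num=8, p=1, ix=2
  num=9, p=1, ix=3
  num=10, p=1, ix=4
  num=11, p=2, ix=0
  num=12, p=2, ix=1
  num=13, p=2, ix=2
  num=14, p=2, ix=3
  num=15, p=2, ix=4
  num=16, p=3, ix=0
  num=17, p=3, ix=1
  num=18, p=3, ix=2
  num=19, p=3, ix=3
  num=20, p=3, ix=4

Final answer: 20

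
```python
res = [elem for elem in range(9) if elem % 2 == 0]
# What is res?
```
Trace:
  elem=0
  elem=1
  elem=2
  elem=3
  elem=4
  elem=5
  elem=6
  elem=7
  elem=8
  res=[0, 2, 4, 6, 8]

Final answer: [0, 2, 4, 6, 8]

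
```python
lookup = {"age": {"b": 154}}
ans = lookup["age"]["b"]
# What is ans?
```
Trace:
  lookup={'age': {'b': 154}}
  lookup={'age': {'b': 154}}, ans=154

Final answer: 154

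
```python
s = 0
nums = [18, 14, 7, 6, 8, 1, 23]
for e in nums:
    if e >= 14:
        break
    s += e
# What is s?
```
Trace:
  s=0
  s=0, e=18

Final answer: 0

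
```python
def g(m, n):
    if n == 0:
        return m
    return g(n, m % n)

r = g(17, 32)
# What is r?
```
Call trace:
g(m=17, n=32)
  g(m=32, n=17)
    g(m=17, n=15)
      g(m=15, n=2)
        g(m=2, n=1)
          g(m=1, n=0)
          -> return 1
        -> return 1
      -> return 1
    -> return 1
  -> return 1
-> return 1

Final answer: 1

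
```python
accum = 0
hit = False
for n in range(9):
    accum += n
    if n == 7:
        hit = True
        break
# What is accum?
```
Trace:
  accum=0
  accum=0, hit=False
  accum=0, hit=False, n=0
  accum=1, hit=False, n=1
  accum=3, hit=False, n=2
  accum=6, hit=False, n=3
  accum=10, hit=False, n=4
  accum=15, hit=False, n=5
  accum=21, hit=False, n=6
  accum=28, hit=True, n=7

Final answer: 28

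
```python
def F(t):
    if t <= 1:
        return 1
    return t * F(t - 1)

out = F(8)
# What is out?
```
Call trace:
F(t=8)
  F(t=7)
    F(t=6)
      F(t=5)
        F(t=4)
          F(t=3)
            F(t=2)
              F(t=1)
              -> return 1
            -> return 2
          -> return 6
        -> return 24
      -> return 120
    -> return 720
  -> return 5040
-> return 40320

Final answer: 40320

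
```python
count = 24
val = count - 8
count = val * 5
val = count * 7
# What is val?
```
Trace:
  count=24
  count=24, val=16
  count=80, val=16
  count=80, val=560

Final answer: 560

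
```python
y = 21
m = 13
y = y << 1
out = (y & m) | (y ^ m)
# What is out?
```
Trace:
  y=21
  y=21, m=13
  y=42, m=13
  y=42, m=13, out=47

Final answer: 47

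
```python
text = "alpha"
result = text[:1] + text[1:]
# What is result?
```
Trace:
  text='alpha'
  text='alpha', result='alpha'

Final answer: 'alpha'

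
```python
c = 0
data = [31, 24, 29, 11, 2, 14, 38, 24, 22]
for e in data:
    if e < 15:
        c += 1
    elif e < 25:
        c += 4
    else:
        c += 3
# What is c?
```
Trace:
  c=0
  c=3, e=31
  c=7, e=24
  c=10, e=29
  c=11, e=11
  c=12, e=2
  c=13, e=14
  c=16, e=38
  c=20, e=24
  c=24, e=22

Final answer: 24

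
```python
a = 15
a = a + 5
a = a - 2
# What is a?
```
Trace:
  a=15
  a=20
  a=18

Final answer: 18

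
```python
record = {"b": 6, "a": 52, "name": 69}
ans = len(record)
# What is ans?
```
Trace:
  record={'b': 6, 'a': 52, 'name': 69}
  record={'b': 6, 'a': 52, 'name': 69}, ans=3

Final answer: 3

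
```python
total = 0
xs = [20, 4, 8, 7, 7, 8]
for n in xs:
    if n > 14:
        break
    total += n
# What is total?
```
Trace:
  total=0
  total=0, n=20

Final answer: 0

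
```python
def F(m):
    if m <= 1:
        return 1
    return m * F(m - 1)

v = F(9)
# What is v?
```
Call trace:
F(m=9)
  F(m=8)
    F(m=7)
      F(m=6)
        F(m=5)
          F(m=4)
            F(m=3)
              F(m=2)
                F(m=1)
                -> return 1
              -> return 2
            -> return 6
          -> return 24
        -> return 120
      -> return 720
    -> return 5040
  -> return 40320
-> return 362880

Final answer: 362880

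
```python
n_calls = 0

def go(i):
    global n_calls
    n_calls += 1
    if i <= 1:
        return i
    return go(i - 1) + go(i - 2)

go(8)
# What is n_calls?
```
Call trace (a repeated sub-call is expanded the first time; later identical calls just restate its return value):
go(i=8)
  go(i=7)
    go(i=6)
      go(i=5)
        go(i=4)
          go(i=3)
            go(i=2)
              go(i=1)
              -> return 1
              go(i=0)
              -> return 0
            -> return 1
            go(i=1)
            -> return 1
          -> return 2
          go(i=2) -> return 1  (same call as traced above)
        -> return 3
        go(i=3) -> return 2  (same call as traced above)
      -> return 5
      go(i=4) -> return 3  (same call as traced above)
    -> return 8
    go(i=5) -> return 5  (same call as traced above)
  -> return 13
  go(i=6) -> return 8  (same call as traced above)
-> return 21

n_calls is incremented once per call, so count the calls in each subtree. Let C(i) = number of calls made by go(i).
C(0) = C(1) = 1 (base case, no recursion); C(i) = 1 + C(i - 1) + C(i - 2) otherwise.
C(2) = 1 + C(1) + C(0) = 1 + 1 + 1 = 3
C(3) = 1 + C(2) + C(1) = 1 + 3 + 1 = 5
C(4) = 1 + C(3) + C(2) = 1 + 5 + 3 = 9
C(5) = 1 + C(4) + C(3) = 1 + 9 + 5 = 15
C(6) = 1 + C(5) + C(4) = 1 + 15 + 9 = 25
C(7) = 1 + C(6) + C(5) = 1 + 25 + 15 = 41
C(8) = 1 + C(7) + C(6) = 1 + 41 + 25 = 67
n_calls = C(8) = 67

Final answer: 67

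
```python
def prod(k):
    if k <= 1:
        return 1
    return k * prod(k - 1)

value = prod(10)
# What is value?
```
Call trace:
prod(k=10)
  prod(k=9)
    prod(k=8)
      prod(k=7)
        prod(k=6)
          prod(k=5)
            prod(k=4)
              prod(k=3)
                prod(k=2)
                  prod(k=1)
                  -> return 1
                -> return 2
              -> return 6
            -> return 24
          -> return 120
        -> return 720
      -> return 5040
    -> return 40320
  -> return 362880
-> return 3628800

Final answer: 3628800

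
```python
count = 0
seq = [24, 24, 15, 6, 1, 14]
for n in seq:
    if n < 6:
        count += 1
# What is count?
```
Trace:
  count=0
  count=0, n=24
  count=0, n=24
  count=0, n=15
  count=0, n=6
  count=1, n=1
  count=1, n=14

Final answer: 1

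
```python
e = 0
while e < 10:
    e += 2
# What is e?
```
Trace:
  e=0
  e=2
  e=4
  e=6
  e=8
  e=10

Final answer: 10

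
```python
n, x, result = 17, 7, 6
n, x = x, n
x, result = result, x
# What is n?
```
Trace:
  n=17, x=7, result=6
  n=7, x=17, result=6
  n=7, x=6, result=17

Final answer: 7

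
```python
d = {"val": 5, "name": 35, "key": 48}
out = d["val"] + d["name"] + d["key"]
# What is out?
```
Trace:
  d={'val': 5, 'name': 35, 'key': 48}
  d={'val': 5, 'name': 35, 'key': 48}, out=88

Final answer: 88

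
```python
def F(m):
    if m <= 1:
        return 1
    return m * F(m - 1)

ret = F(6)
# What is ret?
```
Call trace:
F(m=6)
  F(m=5)
    F(m=4)
      F(m=3)
        F(m=2)
          F(m=1)
          -> return 1
        -> return 2
      -> return 6
    -> return 24
  -> return 120
-> return 720

Final answer: 720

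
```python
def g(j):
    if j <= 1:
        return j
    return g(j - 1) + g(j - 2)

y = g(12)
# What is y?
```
Call trace (a repeated sub-call is expanded the first time; later identical calls just restate its return value):
g(j=12)
  g(j=11)
    g(j=10)
      g(j=9)
        g(j=8)
          g(j=7)
            g(j=6)
              g(j=5)
                g(j=4)
                  g(j=3)
                    g(j=2)
                      g(j=1)
                      -> return 1
                      g(j=0)
                      -> return 0
                    -> return 1
                    g(j=1)
                    -> return 1
                  -> return 2
                  g(j=2) -> return 1  (same call as traced above)
                -> return 3
                g(j=3) -> return 2  (same call as traced above)
              -> return 5
              g(j=4) -> return 3  (same call as traced above)
            -> return 8
            g(j=5) -> return 5  (same call as traced above)
          -> return 13
          g(j=6) -> return 8  (same call as traced above)
        -> return 21
        g(j=7) -> return 13  (same call as traced above)
      -> return 34
      g(j=8) -> return 21  (same call as traced above)
    -> return 55
    g(j=9) -> return 34  (same call as traced above)
  -> return 89
  g(j=10) -> return 55  (same call as traced above)
-> return 144

Final answer: 144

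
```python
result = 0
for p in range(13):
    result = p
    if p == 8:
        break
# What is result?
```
Trace:
  result=0
  result=0, p=0
  result=1, p=1
  result=2, p=2
  result=3, p=3
  result=4, p=4
  result=5, p=5
  result=6, p=6
  result=7, p=7
  result=8, p=8

Final answer: 8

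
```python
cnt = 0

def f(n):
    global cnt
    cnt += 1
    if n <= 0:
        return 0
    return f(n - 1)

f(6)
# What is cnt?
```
Call trace:
f(n=6)
  f(n=5)
    f(n=4)
      f(n=3)
        f(n=2)
          f(n=1)
            f(n=0)
            -> return 0
          -> return 0
        -> return 0
      -> return 0
    -> return 0
  -> return 0
-> return 0

cnt is incremented once per call. f is entered once for each n = 6, 5, 4, 3, 2, 1, 0 (the n <= 0 call returns without recursing), i.e. 6 + 1 calls.
cnt = 7

Final answer: 7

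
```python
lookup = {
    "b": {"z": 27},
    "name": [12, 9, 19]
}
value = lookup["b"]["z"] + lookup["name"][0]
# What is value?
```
Trace:
  lookup={'b': {'z': 27}, 'name': [12, 9, 19]}
  lookup={'b': {'z': 27}, 'name': [12, 9, 19]}, value=39

Final answer: 39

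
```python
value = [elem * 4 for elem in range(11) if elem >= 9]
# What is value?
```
Trace:
  elem=0
  elem=1
  elem=2
  elem=3
  elem=4
  elem=5
  elem=6
  elem=7
  elem=8
  elem=9
  elem=10
  value=[36, 40]

Final answer: [36, 40]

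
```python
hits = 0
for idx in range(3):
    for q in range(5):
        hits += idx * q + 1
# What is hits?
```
Trace:
  hits=0
  hits=1, idx=0, q=0
  hits=2, idx=0, q=1
  hits=3, idx=0, q=2
  hits=4, idx=0, q=3
  hits=5, idx=0, q=4
  hits=6, idx=1, q=0
  hits=8, idx=1, q=1
  hits=11, idx=1, q=2
  hits=15, idx=1, q=3
  hits=20, idx=1, q=4
  hits=21, idx=2, q=0
  hits=24, idx=2, q=1
  hits=29, idx=2, q=2
  hits=36, idx=2, q=3
  hits=45, idx=2, q=4

Final answer: 45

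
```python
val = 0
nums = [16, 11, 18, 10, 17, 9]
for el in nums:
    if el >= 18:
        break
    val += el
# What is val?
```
Trace:
  val=0
  val=16, el=16
  val=27, el=11
  val=27, el=18

Final answer: 27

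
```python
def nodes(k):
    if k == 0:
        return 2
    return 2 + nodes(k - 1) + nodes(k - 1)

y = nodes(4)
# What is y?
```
Call trace (a repeated sub-call is expanded the first time; later identical calls just restate its return value):
nodes(k=4)
  nodes(k=3)
    nodes(k=2)
      nodes(k=1)
        nodes(k=0)
        -> return 2
        nodes(k=0)
        -> return 2
      -> return 6
      nodes(k=1) -> return 6  (same call as traced above)
    -> return 14
    nodes(k=2) -> return 14  (same call as traced above)
  -> return 30
  nodes(k=3) -> return 30  (same call as traced above)
-> return 62

Final answer: 62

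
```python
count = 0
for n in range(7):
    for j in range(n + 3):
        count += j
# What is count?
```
Trace:
  count=0
  count=0, n=0, j=0
  count=1, n=0, j=1
  count=3, n=0, j=2
  count=3, n=1, j=0
  count=4, n=1, j=1
  count=6, n=1, j=2
  count=9, n=1, j=3
  count=9, n=2, j=0
  count=10, n=2, j=1
  count=12, n=2, j=2
  count=15, n=2, j=3
  count=19, n=2, j=4
  count=19, n=3, j=0
  count=20, n=3, j=1
  count=22, n=3, j=2
  count=25, n=3, j=3
  count=29, n=3, j=4
  count=34, n=3, j=5
  count=34, n=4, j=0
  count=35, n=4, j=1
  count=37, n=4, j=2
  count=40, n=4, j=3
  count=44, n=4, j=4
  count=49, n=4, j=5
  count=55, n=4, j=6
  count=55, n=5, j=0
  count=56, n=5, j=1
  count=58, n=5, j=2
  count=61, n=5, j=3
  count=65, n=5, j=4
  count=70, n=5, j=5
  count=76, n=5, j=6
  count=83, n=5, j=7
  count=83, n=6, j=0
  count=84, n=6, j=1
  count=86, n=6, j=2
  count=89, n=6, j=3
  count=93, n=6, j=4
  count=98, n=6, j=5
  count=104, n=6, j=6
  count=111, n=6, j=7
  count=119, n=6, j=8

Final answer: 119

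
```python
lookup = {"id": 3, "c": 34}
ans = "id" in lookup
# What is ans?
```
Trace:
  lookup={'id': 3, 'c': 34}
  lookup={'id': 3, 'c': 34}, ans=True

Final answer: True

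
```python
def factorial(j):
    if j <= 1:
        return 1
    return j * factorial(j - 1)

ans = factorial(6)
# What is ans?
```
Call trace:
factorial(j=6)
  factorial(j=5)
    factorial(j=4)
      factorial(j=3)
        factorial(j=2)
          factorial(j=1)
          -> return 1
        -> return 2
      -> return 6
    -> return 24
  -> return 120
-> return 720

Final answer: 720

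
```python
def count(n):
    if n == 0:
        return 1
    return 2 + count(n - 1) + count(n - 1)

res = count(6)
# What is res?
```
Call trace (a repeated sub-call is expanded the first time; later identical calls just restate its return value):
count(n=6)
  count(n=5)
    count(n=4)
      count(n=3)
        count(n=2)
          count(n=1)
            count(n=0)
            -> return 1
            count(n=0)
            -> return 1
          -> return 4
          count(n=1) -> return 4  (same call as traced above)
        -> return 10
        count(n=2) -> return 10  (same call as traced above)
      -> return 22
      count(n=3) -> return 22  (same call as traced above)
    -> return 46
    count(n=4) -> return 46  (same call as traced above)
  -> return 94
  count(n=5) -> return 94  (same call as traced above)
-> return 190

Final answer: 190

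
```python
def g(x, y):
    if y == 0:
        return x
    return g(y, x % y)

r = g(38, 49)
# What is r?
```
Call trace:
g(x=38, y=49)
  g(x=49, y=38)
    g(x=38, y=11)
      g(x=11, y=5)
        g(x=5, y=1)
          g(x=1, y=0)
          -> return 1
        -> return 1
      -> return 1
    -> return 1
  -> return 1
-> return 1

Final answer: 1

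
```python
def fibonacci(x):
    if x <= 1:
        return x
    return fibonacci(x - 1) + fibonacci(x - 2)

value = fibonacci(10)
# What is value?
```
Call trace (a repeated sub-call is expanded the first time; later identical calls just restate its return value):
fibonacci(x=10)
  fibonacci(x=9)
    fibonacci(x=8)
      fibonacci(x=7)
        fibonacci(x=6)
          fibonacci(x=5)
            fibonacci(x=4)
              fibonacci(x=3)
                fibonacci(x=2)
                  fibonacci(x=1)
                  -> return 1
                  fibonacci(x=0)
                  -> return 0
                -> return 1
                fibonacci(x=1)
                -> return 1
              -> return 2
              fibonacci(x=2) -> return 1  (same call as traced above)
            -> return 3
            fibonacci(x=3) -> return 2  (same call as traced above)
          -> return 5
          fibonacci(x=4) -> return 3  (same call as traced above)
        -> return 8
        fibonacci(x=5) -> return 5  (same call as traced above)
      -> return 13
      fibonacci(x=6) -> return 8  (same call as traced above)
    -> return 21
    fibonacci(x=7) -> return 13  (same call as traced above)
  -> return 34
  fibonacci(x=8) -> return 21  (same call as traced above)
-> return 55

Final answer: 55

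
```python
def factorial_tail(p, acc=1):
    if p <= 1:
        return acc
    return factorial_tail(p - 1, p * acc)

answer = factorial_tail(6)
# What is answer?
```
Call trace:
factorial_tail(p=6, acc=1)
  factorial_tail(p=5, acc=6)
    factorial_tail(p=4, acc=30)
      factorial_tail(p=3, acc=120)
        factorial_tail(p=2, acc=360)
          factorial_tail(p=1, acc=720)
          -> return 720
        -> return 720
      -> return 720
    -> return 720
  -> return 720
-> return 720

Final answer: 720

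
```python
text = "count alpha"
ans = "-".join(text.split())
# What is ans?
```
Trace:
  text='count alpha'
  text='count alpha', ans='count-alpha'

Final answer: 'count-alpha'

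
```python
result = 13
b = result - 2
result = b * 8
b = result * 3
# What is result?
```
Trace:
  result=13
  result=13, b=11
  result=88, b=11
  result=88, b=264

Final answer: 88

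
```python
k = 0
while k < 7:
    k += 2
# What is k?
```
Trace:
  k=0
  k=2
  k=4
  k=6
  k=8

Final answer: 8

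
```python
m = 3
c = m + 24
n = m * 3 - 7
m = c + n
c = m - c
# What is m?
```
Trace:
  m=3
  m=3, c=27
  m=3, c=27, n=2
  m=29, c=27, n=2
  m=29, c=2, n=2

Final answer: 29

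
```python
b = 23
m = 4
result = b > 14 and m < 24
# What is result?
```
Trace:
  b=23
  b=23, m=4
  b=23, m=4, result=True

Final answer: True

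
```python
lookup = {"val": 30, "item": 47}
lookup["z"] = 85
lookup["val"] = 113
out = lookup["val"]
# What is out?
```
Trace:
  lookup={'val': 30, 'item': 47}
  lookup={'val': 30, 'item': 47, 'z': 85}
  lookup={'val': 113, 'item': 47, 'z': 85}
  lookup={'val': 113, 'item': 47, 'z': 85}, out=113

Final answer: 113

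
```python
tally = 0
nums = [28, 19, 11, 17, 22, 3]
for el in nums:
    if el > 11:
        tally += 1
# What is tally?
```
Trace:
  tally=0
  tally=1, el=28
  tally=2, el=19
  tally=2, el=11
  tally=3, el=17
  tally=4, el=22
  tally=4, el=3

Final answer: 4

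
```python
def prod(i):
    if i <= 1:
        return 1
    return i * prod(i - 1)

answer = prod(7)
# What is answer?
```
Call trace:
prod(i=7)
  prod(i=6)
    prod(i=5)
      prod(i=4)
        prod(i=3)
          prod(i=2)
            prod(i=1)
            -> return 1
          -> return 2
        -> return 6
      -> return 24
    -> return 120
  -> return 720
-> return 5040

Final answer: 5040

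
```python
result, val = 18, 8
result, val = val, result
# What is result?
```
Trace:
  result=18, val=8
  result=8, val=18

Final answer: 8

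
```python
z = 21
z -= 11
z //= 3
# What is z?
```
Trace:
  z=21
  z=10
  z=3

Final answer: 3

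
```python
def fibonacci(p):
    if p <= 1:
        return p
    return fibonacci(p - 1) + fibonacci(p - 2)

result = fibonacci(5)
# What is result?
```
Call trace (a repeated sub-call is expanded the first time; later identical calls just restate its return value):
fibonacci(p=5)
  fibonacci(p=4)
    fibonacci(p=3)
      fibonacci(p=2)
        fibonacci(p=1)
        -> return 1
        fibonacci(p=0)
        -> return 0
      -> return 1
      fibonacci(p=1)
      -> return 1
    -> return 2
    fibonacci(p=2) -> return 1  (same call as traced above)
  -> return 3
  fibonacci(p=3) -> return 2  (same call as traced above)
-> return 5

Final answer: 5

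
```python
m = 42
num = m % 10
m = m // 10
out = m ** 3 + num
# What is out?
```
Trace:
  m=42
  m=42, num=2
  m=4, num=2
  m=4, num=2, out=66

Final answer: 66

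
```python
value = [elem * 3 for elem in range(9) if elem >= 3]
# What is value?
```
Trace:
  elem=0
  elem=1
  elem=2
  elem=3
  elem=4
  elem=5
  elem=6
  elem=7
  elem=8
  value=[9, 12, 15, 18, 21, 24]

Final answer: [9, 12, 15, 18, 21, 24]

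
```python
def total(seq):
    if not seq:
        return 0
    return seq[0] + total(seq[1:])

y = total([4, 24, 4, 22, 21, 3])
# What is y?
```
Call trace:
total(seq=[4, 24, 4, 22, 21, 3])
  total(seq=[24, 4, 22, 21, 3])
    total(seq=[4, 22, 21, 3])
      total(seq=[22, 21, 3])
        total(seq=[21, 3])
          total(seq=[3])
            total(seq=[])
            -> return 0
          -> return 3
        -> return 24
      -> return 46
    -> return 50
  -> return 74
-> return 78

Final answer: 78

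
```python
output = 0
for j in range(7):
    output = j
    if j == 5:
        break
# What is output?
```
Trace:
  output=0
  output=0, j=0
  output=1, j=1
  output=2, j=2
  output=3, j=3
  output=4, j=4
  output=5, j=5

Final answer: 5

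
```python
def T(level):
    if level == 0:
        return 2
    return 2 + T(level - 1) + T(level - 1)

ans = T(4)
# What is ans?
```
Call trace (a repeated sub-call is expanded the first time; later identical calls just restate its return value):
T(level=4)
  T(level=3)
    T(level=2)
      T(level=1)
        T(level=0)
        -> return 2
        T(level=0)
        -> return 2
      -> return 6
      T(level=1) -> return 6  (same call as traced above)
    -> return 14
    T(level=2) -> return 14  (same call as traced above)
  -> return 30
  T(level=3) -> return 30  (same call as traced above)
-> return 62

Final answer: 62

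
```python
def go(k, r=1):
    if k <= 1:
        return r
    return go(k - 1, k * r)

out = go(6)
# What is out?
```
Call trace:
go(k=6, r=1)
  go(k=5, r=6)
    go(k=4, r=30)
      go(k=3, r=120)
        go(k=2, r=360)
          go(k=1, r=720)
          -> return 720
        -> return 720
      -> return 720
    -> return 720
  -> return 720
-> return 720

Final answer: 720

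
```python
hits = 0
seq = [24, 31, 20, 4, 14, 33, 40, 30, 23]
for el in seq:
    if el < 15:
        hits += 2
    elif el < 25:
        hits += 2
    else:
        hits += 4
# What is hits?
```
Trace:
  hits=0
  hits=2, el=24
  hits=6, el=31
  hits=8, el=20
  hits=10, el=4
  hits=12, el=14
  hits=16, el=33
  hits=20, el=40
  hits=24, el=30
  hits=26, el=23

Final answer: 26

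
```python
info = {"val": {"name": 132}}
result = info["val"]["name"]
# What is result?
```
Trace:
  info={'val': {'name': 132}}
  info={'val': {'name': 132}}, result=132

Final answer: 132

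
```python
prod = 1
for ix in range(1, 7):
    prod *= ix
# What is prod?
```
Trace:
  prod=1
  prod=1, ix=1
  prod=2, ix=2
  prod=6, ix=3
  prod=24, ix=4
  prod=120, ix=5
  prod=720, ix=6

Final answer: 720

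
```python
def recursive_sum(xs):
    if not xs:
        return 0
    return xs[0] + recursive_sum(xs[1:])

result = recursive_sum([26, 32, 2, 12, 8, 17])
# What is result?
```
Call trace:
recursive_sum(xs=[26, 32, 2, 12, 8, 17])
  recursive_sum(xs=[32, 2, 12, 8, 17])
    recursive_sum(xs=[2, 12, 8, 17])
      recursive_sum(xs=[12, 8, 17])
        recursive_sum(xs=[8, 17])
          recursive_sum(xs=[17])
            recursive_sum(xs=[])
            -> return 0
          -> return 17
        -> return 25
      -> return 37
    -> return 39
  -> return 71
-> return 97

Final answer: 97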